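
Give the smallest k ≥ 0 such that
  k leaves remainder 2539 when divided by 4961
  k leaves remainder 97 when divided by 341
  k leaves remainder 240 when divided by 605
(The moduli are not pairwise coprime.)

652430

gcd(4961, 341) = 11 and 11 | (97 − 2539), so the pair is consistent; merging gives k ≡ 37266 (mod 153791), where 153791 = lcm(4961, 341).
gcd(153791, 605) = 121 and 121 | (240 − 37266), so the pair is consistent; merging gives k ≡ 652430 (mod 768955), where 768955 = lcm(153791, 605).
The solution is unique modulo lcm(4961, 341, 605) = 768955.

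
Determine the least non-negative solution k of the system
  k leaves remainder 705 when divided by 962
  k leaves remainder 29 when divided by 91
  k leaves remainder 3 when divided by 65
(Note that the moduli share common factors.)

Combine the congruences pairwise.
gcd(962, 91) = 13 and 13 | (29 − 705), so the pair is consistent; merging gives k ≡ 1667 (mod 6734), where 6734 = lcm(962, 91).
gcd(6734, 65) = 13 and 13 | (3 − 1667), so the pair is consistent; merging gives k ≡ 28603 (mod 33670), where 33670 = lcm(6734, 65).
The solution is unique modulo lcm(962, 91, 65) = 33670.

28603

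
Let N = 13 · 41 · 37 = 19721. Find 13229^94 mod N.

16860

Mod 13: 13229 ≡ 8; by Fermat, exponent reduces to 94 mod 12 = 10; 8^10 ≡ 12 (mod 13).
Mod 41: 13229 ≡ 27; by Fermat, exponent reduces to 94 mod 40 = 14; 27^14 ≡ 9 (mod 41).
Mod 37: 13229 ≡ 20; by Fermat, exponent reduces to 94 mod 36 = 22; 20^22 ≡ 25 (mod 37).
Combine by CRT: x ≡ 12 (mod 13), x ≡ 9 (mod 41), x ≡ 25 (mod 37) ⇒ x ≡ 16860 (mod 19721).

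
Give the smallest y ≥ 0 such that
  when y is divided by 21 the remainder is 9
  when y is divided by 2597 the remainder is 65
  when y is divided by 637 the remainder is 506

gcd(21, 2597) = 7 and 7 | (65 − 9), so the pair is consistent; merging gives y ≡ 5259 (mod 7791), where 7791 = lcm(21, 2597).
gcd(7791, 637) = 49 and 49 | (506 − 5259), so the pair is consistent; merging gives y ≡ 90960 (mod 101283), where 101283 = lcm(7791, 637).
The solution is unique modulo lcm(21, 2597, 637) = 101283.

90960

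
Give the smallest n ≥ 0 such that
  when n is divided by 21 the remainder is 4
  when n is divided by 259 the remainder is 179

gcd(21, 259) = 7 and 7 | (179 − 4), so the pair is consistent; merging gives n ≡ 697 (mod 777), where 777 = lcm(21, 259).
The solution is unique modulo lcm(21, 259) = 777.

697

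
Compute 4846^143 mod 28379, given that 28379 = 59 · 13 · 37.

1109

Mod 59: 4846 ≡ 8; by Fermat, exponent reduces to 143 mod 58 = 27; 8^27 ≡ 47 (mod 59).
Mod 13: 4846 ≡ 10; by Fermat, exponent reduces to 143 mod 12 = 11; 10^11 ≡ 4 (mod 13).
Mod 37: 4846 ≡ 36; by Fermat, exponent reduces to 143 mod 36 = 35; 36^35 ≡ 36 (mod 37).
Combine by CRT: x ≡ 47 (mod 59), x ≡ 4 (mod 13), x ≡ 36 (mod 37) ⇒ x ≡ 1109 (mod 28379).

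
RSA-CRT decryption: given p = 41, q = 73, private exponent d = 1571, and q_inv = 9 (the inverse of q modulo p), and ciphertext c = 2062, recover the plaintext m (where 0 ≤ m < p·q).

2445

d_p = d mod (p−1) = 1571 mod 40 = 11; d_q = d mod (q−1) = 59.
m₁ = c^(d_p) mod p: c ≡ 12 (mod 41), and 12^11 mod 41 = 26.
m₂ = c^(d_q) mod q: c ≡ 18 (mod 73), and 18^59 mod 73 = 36.
h = q_inv·(m₁ − m₂) mod p = 9·(26 − 36) mod 41 = 33.
m = m₂ + h·q = 36 + 33·73 = 2445.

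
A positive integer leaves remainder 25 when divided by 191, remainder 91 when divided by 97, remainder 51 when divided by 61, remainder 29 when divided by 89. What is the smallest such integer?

The moduli are pairwise coprime; N = 191·97·61·89 = 100583083.
N/191 = 526613; 526613 ≡ 26 (mod 191); 26·169 ≡ 1, so inverse 169.
N/97 = 1036939; 1036939 ≡ 9 (mod 97); 9·54 ≡ 1, so inverse 54.
N/61 = 1648903; 1648903 ≡ 12 (mod 61); 12·56 ≡ 1, so inverse 56.
N/89 = 1130147; 1130147 ≡ 25 (mod 89); 25·57 ≡ 1, so inverse 57.
m ≡ 25·526613·169 + 91·1036939·54 + 51·1648903·56 + 29·1130147·57 = 13897858130.
13897858130 mod 100583083 = 17392676.

17392676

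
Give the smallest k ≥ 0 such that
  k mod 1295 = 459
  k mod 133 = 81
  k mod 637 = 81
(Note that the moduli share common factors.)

gcd(1295, 133) = 7 and 7 | (81 − 459), so the pair is consistent; merging gives k ≡ 9524 (mod 24605), where 24605 = lcm(1295, 133).
gcd(24605, 637) = 7 and 7 | (81 − 9524), so the pair is consistent; merging gives k ≡ 919909 (mod 2239055), where 2239055 = lcm(24605, 637).
The solution is unique modulo lcm(1295, 133, 637) = 2239055.

919909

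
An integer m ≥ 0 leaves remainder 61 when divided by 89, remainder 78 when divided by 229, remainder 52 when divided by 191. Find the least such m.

From m ≡ 61 (mod 89) write m = 61 + 89t. Substituting into m ≡ 78 (mod 229) gives 89t ≡ 17 (mod 229), and since 89⁻¹ ≡ 211 (mod 229), t ≡ 152. Hence m ≡ 61 + 89·152 = 13589 (mod 20381).
From m ≡ 13589 (mod 20381) write m = 13589 + 20381t. Substituting into m ≡ 52 (mod 191) gives 20381t ≡ 24 (mod 191), and since 135⁻¹ ≡ 133 (mod 191), t ≡ 136. Hence m ≡ 13589 + 20381·136 = 2785405 (mod 3892771).

2785405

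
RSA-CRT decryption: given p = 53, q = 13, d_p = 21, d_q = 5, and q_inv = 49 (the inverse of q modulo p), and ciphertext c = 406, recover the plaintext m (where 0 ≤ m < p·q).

243

m₁ = c^(d_p) mod p: c ≡ 35 (mod 53), and 35^21 mod 53 = 31.
m₂ = c^(d_q) mod q: c ≡ 3 (mod 13), and 3^5 mod 13 = 9.
h = q_inv·(m₁ − m₂) mod p = 49·(31 − 9) mod 53 = 18.
m = m₂ + h·q = 9 + 18·13 = 243.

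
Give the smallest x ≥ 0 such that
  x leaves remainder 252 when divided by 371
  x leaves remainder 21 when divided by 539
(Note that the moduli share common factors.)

gcd(371, 539) = 7 and 7 | (21 − 252), so the pair is consistent; merging gives x ≡ 4333 (mod 28567), where 28567 = lcm(371, 539).
The solution is unique modulo lcm(371, 539) = 28567.

4333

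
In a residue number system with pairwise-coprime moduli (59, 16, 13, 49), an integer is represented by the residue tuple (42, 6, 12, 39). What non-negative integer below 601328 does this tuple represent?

The moduli are pairwise coprime; N = 59·16·13·49 = 601328.
N/59 = 10192; 10192 ≡ 44 (mod 59); 44·55 ≡ 1, so inverse 55.
N/16 = 37583; 37583 ≡ 15 (mod 16); 15·15 ≡ 1, so inverse 15.
N/13 = 46256; 46256 ≡ 2 (mod 13); 2·7 ≡ 1, so inverse 7.
N/49 = 12272; 12272 ≡ 22 (mod 49); 22·29 ≡ 1, so inverse 29.
x ≡ 42·10192·55 + 6·37583·15 + 12·46256·7 + 39·12272·29 = 44691126.
44691126 mod 601328 = 192854.

192854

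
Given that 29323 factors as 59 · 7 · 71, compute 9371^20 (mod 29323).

3693

Mod 59: 9371 ≡ 49; 49^20 ≡ 35 (mod 59).
Mod 7: 9371 ≡ 5; by Fermat, exponent reduces to 20 mod 6 = 2; 5^2 ≡ 4 (mod 7).
Mod 71: 9371 ≡ 70; 70^20 ≡ 1 (mod 71).
Combine by CRT: x ≡ 35 (mod 59), x ≡ 4 (mod 7), x ≡ 1 (mod 71) ⇒ x ≡ 3693 (mod 29323).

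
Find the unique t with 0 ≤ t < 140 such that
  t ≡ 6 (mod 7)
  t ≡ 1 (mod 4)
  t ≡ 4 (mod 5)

69

Combine the congruences pairwise.
From t ≡ 6 (mod 7) write t = 6 + 7s. Substituting into t ≡ 1 (mod 4) gives 7s ≡ 3 (mod 4), and since 3⁻¹ ≡ 3 (mod 4), s ≡ 1. Hence t ≡ 6 + 7·1 = 13 (mod 28).
From t ≡ 13 (mod 28) write t = 13 + 28s. Substituting into t ≡ 4 (mod 5) gives 28s ≡ 1 (mod 5), and since 3⁻¹ ≡ 2 (mod 5), s ≡ 2. Hence t ≡ 13 + 28·2 = 69 (mod 140).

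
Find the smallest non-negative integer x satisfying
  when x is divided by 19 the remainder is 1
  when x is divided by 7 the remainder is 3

115

Combine the congruences pairwise.
From x ≡ 1 (mod 19) write x = 1 + 19t. Substituting into x ≡ 3 (mod 7) gives 19t ≡ 2 (mod 7), and since 5⁻¹ ≡ 3 (mod 7), t ≡ 6. Hence x ≡ 1 + 19·6 = 115 (mod 133).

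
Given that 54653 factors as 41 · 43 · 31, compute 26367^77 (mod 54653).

32292

Mod 41: 26367 ≡ 4; by Fermat, exponent reduces to 77 mod 40 = 37; 4^37 ≡ 25 (mod 41).
Mod 43: 26367 ≡ 8; by Fermat, exponent reduces to 77 mod 42 = 35; 8^35 ≡ 42 (mod 43).
Mod 31: 26367 ≡ 17; by Fermat, exponent reduces to 77 mod 30 = 17; 17^17 ≡ 21 (mod 31).
Combine by CRT: x ≡ 25 (mod 41), x ≡ 42 (mod 43), x ≡ 21 (mod 31) ⇒ x ≡ 32292 (mod 54653).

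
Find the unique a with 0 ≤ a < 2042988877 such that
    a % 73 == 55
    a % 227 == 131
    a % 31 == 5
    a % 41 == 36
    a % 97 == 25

The moduli are pairwise coprime; N = 73·227·31·41·97 = 2042988877.
N/73 = 27986149; 27986149 ≡ 66 (mod 73); 66·52 ≡ 1, so inverse 52.
N/227 = 8999951; 8999951 ≡ 82 (mod 227); 82·36 ≡ 1, so inverse 36.
N/31 = 65902867; 65902867 ≡ 29 (mod 31); 29·15 ≡ 1, so inverse 15.
N/41 = 49828997; 49828997 ≡ 16 (mod 41); 16·18 ≡ 1, so inverse 18.
N/97 = 21061741; 21061741 ≡ 34 (mod 97); 34·20 ≡ 1, so inverse 20.
a ≡ 55·27986149·52 + 131·8999951·36 + 5·65902867·15 + 36·49828997·18 + 25·21061741·20 = 170246930637.
170246930637 mod 2042988877 = 678853846.

678853846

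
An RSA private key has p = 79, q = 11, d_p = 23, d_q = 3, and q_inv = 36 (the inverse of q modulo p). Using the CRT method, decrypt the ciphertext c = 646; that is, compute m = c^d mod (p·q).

94

m₁ = c^(d_p) mod p: c ≡ 14 (mod 79), and 14^23 mod 79 = 15.
m₂ = c^(d_q) mod q: c ≡ 8 (mod 11), and 8^3 mod 11 = 6.
h = q_inv·(m₁ − m₂) mod p = 36·(15 − 6) mod 79 = 8.
m = m₂ + h·q = 6 + 8·11 = 94.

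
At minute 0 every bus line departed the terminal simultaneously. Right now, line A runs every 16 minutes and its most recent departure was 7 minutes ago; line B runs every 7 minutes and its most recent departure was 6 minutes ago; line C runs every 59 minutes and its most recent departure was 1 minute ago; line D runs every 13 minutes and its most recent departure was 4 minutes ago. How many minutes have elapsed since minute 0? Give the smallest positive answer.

34103

Combine the congruences pairwise.
From t ≡ 7 (mod 16) write t = 7 + 16s. Substituting into t ≡ 6 (mod 7) gives 16s ≡ 6 (mod 7), and since 2⁻¹ ≡ 4 (mod 7), s ≡ 3. Hence t ≡ 7 + 16·3 = 55 (mod 112).
From t ≡ 55 (mod 112) write t = 55 + 112s. Substituting into t ≡ 1 (mod 59) gives 112s ≡ 5 (mod 59), and since 53⁻¹ ≡ 49 (mod 59), s ≡ 9. Hence t ≡ 55 + 112·9 = 1063 (mod 6608).
From t ≡ 1063 (mod 6608) write t = 1063 + 6608s. Substituting into t ≡ 4 (mod 13) gives 6608s ≡ 7 (mod 13), and since 4⁻¹ ≡ 10 (mod 13), s ≡ 5. Hence t ≡ 1063 + 6608·5 = 34103 (mod 85904).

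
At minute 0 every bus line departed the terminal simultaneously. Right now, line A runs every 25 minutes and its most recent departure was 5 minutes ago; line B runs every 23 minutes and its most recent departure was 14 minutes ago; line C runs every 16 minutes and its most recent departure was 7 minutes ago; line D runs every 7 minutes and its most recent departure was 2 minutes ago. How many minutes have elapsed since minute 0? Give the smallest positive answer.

54455

From t ≡ 5 (mod 25) write t = 5 + 25s. Substituting into t ≡ 14 (mod 23) gives 25s ≡ 9 (mod 23), and since 2⁻¹ ≡ 12 (mod 23), s ≡ 16. Hence t ≡ 5 + 25·16 = 405 (mod 575).
From t ≡ 405 (mod 575) write t = 405 + 575s. Substituting into t ≡ 7 (mod 16) gives 575s ≡ 2 (mod 16), and since 15⁻¹ ≡ 15 (mod 16), s ≡ 14. Hence t ≡ 405 + 575·14 = 8455 (mod 9200).
From t ≡ 8455 (mod 9200) write t = 8455 + 9200s. Substituting into t ≡ 2 (mod 7) gives 9200s ≡ 3 (mod 7), and since 2⁻¹ ≡ 4 (mod 7), s ≡ 5. Hence t ≡ 8455 + 9200·5 = 54455 (mod 64400).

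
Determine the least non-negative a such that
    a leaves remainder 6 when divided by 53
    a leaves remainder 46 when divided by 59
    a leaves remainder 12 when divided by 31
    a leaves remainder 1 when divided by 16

219585

Combine the congruences pairwise.
From a ≡ 6 (mod 53) write a = 6 + 53t. Substituting into a ≡ 46 (mod 59) gives 53t ≡ 40 (mod 59), and since 53⁻¹ ≡ 49 (mod 59), t ≡ 13. Hence a ≡ 6 + 53·13 = 695 (mod 3127).
From a ≡ 695 (mod 3127) write a = 695 + 3127t. Substituting into a ≡ 12 (mod 31) gives 3127t ≡ 30 (mod 31), and since 27⁻¹ ≡ 23 (mod 31), t ≡ 8. Hence a ≡ 695 + 3127·8 = 25711 (mod 96937).
From a ≡ 25711 (mod 96937) write a = 25711 + 96937t. Substituting into a ≡ 1 (mod 16) gives 96937t ≡ 2 (mod 16), and since 9⁻¹ ≡ 9 (mod 16), t ≡ 2. Hence a ≡ 25711 + 96937·2 = 219585 (mod 1550992).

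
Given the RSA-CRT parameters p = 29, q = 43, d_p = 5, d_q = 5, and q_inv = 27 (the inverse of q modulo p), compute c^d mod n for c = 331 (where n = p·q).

12

m₁ = c^(d_p) mod p: c ≡ 12 (mod 29), and 12^5 mod 29 = 12.
m₂ = c^(d_q) mod q: c ≡ 30 (mod 43), and 30^5 mod 43 = 12.
h = q_inv·(m₁ − m₂) mod p = 27·(12 − 12) mod 29 = 0.
m = m₂ + h·q = 12 + 0·43 = 12.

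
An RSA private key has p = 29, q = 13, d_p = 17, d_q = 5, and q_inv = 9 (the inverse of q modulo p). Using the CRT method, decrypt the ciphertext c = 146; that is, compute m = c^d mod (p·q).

204

m₁ = c^(d_p) mod p: c ≡ 1 (mod 29), and 1^17 mod 29 = 1.
m₂ = c^(d_q) mod q: c ≡ 3 (mod 13), and 3^5 mod 13 = 9.
h = q_inv·(m₁ − m₂) mod p = 9·(1 − 9) mod 29 = 15.
m = m₂ + h·q = 9 + 15·13 = 204.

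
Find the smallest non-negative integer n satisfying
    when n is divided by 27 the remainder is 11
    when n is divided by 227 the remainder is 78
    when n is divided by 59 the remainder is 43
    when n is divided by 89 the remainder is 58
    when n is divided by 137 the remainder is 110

3376941743

Combine the congruences pairwise.
From n ≡ 11 (mod 27) write n = 11 + 27t. Substituting into n ≡ 78 (mod 227) gives 27t ≡ 67 (mod 227), and since 27⁻¹ ≡ 185 (mod 227), t ≡ 137. Hence n ≡ 11 + 27·137 = 3710 (mod 6129).
From n ≡ 3710 (mod 6129) write n = 3710 + 6129t. Substituting into n ≡ 43 (mod 59) gives 6129t ≡ 50 (mod 59), and since 52⁻¹ ≡ 42 (mod 59), t ≡ 35. Hence n ≡ 3710 + 6129·35 = 218225 (mod 361611).
From n ≡ 218225 (mod 361611) write n = 218225 + 361611t. Substituting into n ≡ 58 (mod 89) gives 361611t ≡ 61 (mod 89), and since 4⁻¹ ≡ 67 (mod 89), t ≡ 82. Hence n ≡ 218225 + 361611·82 = 29870327 (mod 32183379).
From n ≡ 29870327 (mod 32183379) write n = 29870327 + 32183379t. Substituting into n ≡ 110 (mod 137) gives 32183379t ≡ 30 (mod 137), and since 24⁻¹ ≡ 40 (mod 137), t ≡ 104. Hence n ≡ 29870327 + 32183379·104 = 3376941743 (mod 4409122923).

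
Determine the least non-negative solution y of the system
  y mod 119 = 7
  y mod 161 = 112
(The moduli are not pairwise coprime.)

1078

gcd(119, 161) = 7 and 7 | (112 − 7), so the pair is consistent; merging gives y ≡ 1078 (mod 2737), where 2737 = lcm(119, 161).
The solution is unique modulo lcm(119, 161) = 2737.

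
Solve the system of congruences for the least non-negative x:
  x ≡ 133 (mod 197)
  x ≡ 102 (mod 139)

8998

Combine the congruences pairwise.
From x ≡ 133 (mod 197) write x = 133 + 197t. Substituting into x ≡ 102 (mod 139) gives 197t ≡ 108 (mod 139), and since 58⁻¹ ≡ 12 (mod 139), t ≡ 45. Hence x ≡ 133 + 197·45 = 8998 (mod 27383).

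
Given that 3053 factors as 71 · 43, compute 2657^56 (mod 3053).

995

Mod 71: 2657 ≡ 30; 30^56 ≡ 1 (mod 71).
Mod 43: 2657 ≡ 34; by Fermat, exponent reduces to 56 mod 42 = 14; 34^14 ≡ 6 (mod 43).
Combine by CRT: x ≡ 1 (mod 71), x ≡ 6 (mod 43) ⇒ x ≡ 995 (mod 3053).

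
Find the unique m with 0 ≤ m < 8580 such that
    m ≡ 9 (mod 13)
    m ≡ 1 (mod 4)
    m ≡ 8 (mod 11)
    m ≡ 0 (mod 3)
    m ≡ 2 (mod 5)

5937

From m ≡ 9 (mod 13) write m = 9 + 13t. Substituting into m ≡ 1 (mod 4) gives 13t ≡ 0 (mod 4), and since 1⁻¹ ≡ 1 (mod 4), t ≡ 0. Hence m ≡ 9 + 13·0 = 9 (mod 52).
From m ≡ 9 (mod 52) write m = 9 + 52t. Substituting into m ≡ 8 (mod 11) gives 52t ≡ 10 (mod 11), and since 8⁻¹ ≡ 7 (mod 11), t ≡ 4. Hence m ≡ 9 + 52·4 = 217 (mod 572).
From m ≡ 217 (mod 572) write m = 217 + 572t. Substituting into m ≡ 0 (mod 3) gives 572t ≡ 2 (mod 3), and since 2⁻¹ ≡ 2 (mod 3), t ≡ 1. Hence m ≡ 217 + 572·1 = 789 (mod 1716).
From m ≡ 789 (mod 1716) write m = 789 + 1716t. Substituting into m ≡ 2 (mod 5) gives 1716t ≡ 3 (mod 5), and since 1⁻¹ ≡ 1 (mod 5), t ≡ 3. Hence m ≡ 789 + 1716·3 = 5937 (mod 8580).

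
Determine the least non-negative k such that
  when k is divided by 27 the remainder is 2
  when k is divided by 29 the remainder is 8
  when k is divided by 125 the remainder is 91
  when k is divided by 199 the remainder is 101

The moduli are pairwise coprime; N = 27·29·125·199 = 19477125.
N/27 = 721375; 721375 ≡ 16 (mod 27); 16·22 ≡ 1, so inverse 22.
N/29 = 671625; 671625 ≡ 14 (mod 29); 14·27 ≡ 1, so inverse 27.
N/125 = 155817; 155817 ≡ 67 (mod 125); 67·28 ≡ 1, so inverse 28.
N/199 = 97875; 97875 ≡ 166 (mod 199); 166·6 ≡ 1, so inverse 6.
k ≡ 2·721375·22 + 8·671625·27 + 91·155817·28 + 101·97875·6 = 633145466.
633145466 mod 19477125 = 9877466.

9877466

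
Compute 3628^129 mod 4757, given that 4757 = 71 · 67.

978

Mod 71: 3628 ≡ 7; by Fermat, exponent reduces to 129 mod 70 = 59; 7^59 ≡ 55 (mod 71).
Mod 67: 3628 ≡ 10; by Fermat, exponent reduces to 129 mod 66 = 63; 10^63 ≡ 40 (mod 67).
Combine by CRT: x ≡ 55 (mod 71), x ≡ 40 (mod 67) ⇒ x ≡ 978 (mod 4757).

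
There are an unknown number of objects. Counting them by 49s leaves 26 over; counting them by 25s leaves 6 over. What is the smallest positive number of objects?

1006

From N ≡ 26 (mod 49) write N = 26 + 49t. Substituting into N ≡ 6 (mod 25) gives 49t ≡ 5 (mod 25), and since 24⁻¹ ≡ 24 (mod 25), t ≡ 20. Hence N ≡ 26 + 49·20 = 1006 (mod 1225).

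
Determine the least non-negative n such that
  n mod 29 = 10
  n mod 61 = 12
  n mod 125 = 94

From n ≡ 10 (mod 29) write n = 10 + 29t. Substituting into n ≡ 12 (mod 61) gives 29t ≡ 2 (mod 61), and since 29⁻¹ ≡ 40 (mod 61), t ≡ 19. Hence n ≡ 10 + 29·19 = 561 (mod 1769).
From n ≡ 561 (mod 1769) write n = 561 + 1769t. Substituting into n ≡ 94 (mod 125) gives 1769t ≡ 33 (mod 125), and since 19⁻¹ ≡ 79 (mod 125), t ≡ 107. Hence n ≡ 561 + 1769·107 = 189844 (mod 221125).

189844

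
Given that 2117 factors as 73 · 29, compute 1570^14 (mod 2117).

Mod 73: 1570 ≡ 37; 37^14 ≡ 16 (mod 73).
Mod 29: 1570 ≡ 4; 4^14 ≡ 1 (mod 29).
Combine by CRT: x ≡ 16 (mod 73), x ≡ 1 (mod 29) ⇒ x ≡ 2060 (mod 2117).

2060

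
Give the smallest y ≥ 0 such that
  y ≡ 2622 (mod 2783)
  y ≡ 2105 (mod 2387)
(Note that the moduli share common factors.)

183517

Combine the congruences pairwise.
gcd(2783, 2387) = 11 and 11 | (2105 − 2622), so the pair is consistent; merging gives y ≡ 183517 (mod 603911), where 603911 = lcm(2783, 2387).
The solution is unique modulo lcm(2783, 2387) = 603911.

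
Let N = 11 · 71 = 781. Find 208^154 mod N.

Mod 11: 208 ≡ 10; by Fermat, exponent reduces to 154 mod 10 = 4; 10^4 ≡ 1 (mod 11).
Mod 71: 208 ≡ 66; by Fermat, exponent reduces to 154 mod 70 = 14; 66^14 ≡ 57 (mod 71).
Combine by CRT: x ≡ 1 (mod 11), x ≡ 57 (mod 71) ⇒ x ≡ 199 (mod 781).

199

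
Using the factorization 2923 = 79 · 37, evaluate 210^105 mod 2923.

2580

Mod 79: 210 ≡ 52; by Fermat, exponent reduces to 105 mod 78 = 27; 52^27 ≡ 52 (mod 79).
Mod 37: 210 ≡ 25; by Fermat, exponent reduces to 105 mod 36 = 33; 25^33 ≡ 27 (mod 37).
Combine by CRT: x ≡ 52 (mod 79), x ≡ 27 (mod 37) ⇒ x ≡ 2580 (mod 2923).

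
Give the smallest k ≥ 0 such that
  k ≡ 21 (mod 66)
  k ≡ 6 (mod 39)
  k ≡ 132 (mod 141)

27345

gcd(66, 39) = 3 and 3 | (6 − 21), so the pair is consistent; merging gives k ≡ 747 (mod 858), where 858 = lcm(66, 39).
gcd(858, 141) = 3 and 3 | (132 − 747), so the pair is consistent; merging gives k ≡ 27345 (mod 40326), where 40326 = lcm(858, 141).
The solution is unique modulo lcm(66, 39, 141) = 40326.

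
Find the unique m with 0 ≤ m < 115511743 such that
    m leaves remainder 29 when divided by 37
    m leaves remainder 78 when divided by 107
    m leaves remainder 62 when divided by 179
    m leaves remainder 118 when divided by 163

The moduli are pairwise coprime; N = 37·107·179·163 = 115511743.
N/37 = 3121939; 3121939 ≡ 27 (mod 37); 27·11 ≡ 1, so inverse 11.
N/107 = 1079549; 1079549 ≡ 26 (mod 107); 26·70 ≡ 1, so inverse 70.
N/179 = 645317; 645317 ≡ 22 (mod 179); 22·57 ≡ 1, so inverse 57.
N/163 = 708661; 708661 ≡ 100 (mod 163); 100·119 ≡ 1, so inverse 119.
m ≡ 29·3121939·11 + 78·1079549·70 + 62·645317·57 + 118·708661·119 = 19121804121.
19121804121 mod 115511743 = 62366526.

62366526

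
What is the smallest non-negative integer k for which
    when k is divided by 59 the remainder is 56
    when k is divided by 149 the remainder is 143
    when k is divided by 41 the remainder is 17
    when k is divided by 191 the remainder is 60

The moduli are pairwise coprime; N = 59·149·41·191 = 68842321.
N/59 = 1166819; 1166819 ≡ 35 (mod 59); 35·27 ≡ 1, so inverse 27.
N/149 = 462029; 462029 ≡ 129 (mod 149); 129·67 ≡ 1, so inverse 67.
N/41 = 1679081; 1679081 ≡ 8 (mod 41); 8·36 ≡ 1, so inverse 36.
N/191 = 360431; 360431 ≡ 14 (mod 191); 14·41 ≡ 1, so inverse 41.
k ≡ 56·1166819·27 + 143·462029·67 + 17·1679081·36 + 60·360431·41 = 8105188009.
8105188009 mod 68842321 = 50636452.

50636452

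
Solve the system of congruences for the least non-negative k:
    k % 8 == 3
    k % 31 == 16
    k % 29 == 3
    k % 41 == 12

The moduli are pairwise coprime; N = 8·31·29·41 = 294872.
N/8 = 36859; 36859 ≡ 3 (mod 8); 3·3 ≡ 1, so inverse 3.
N/31 = 9512; 9512 ≡ 26 (mod 31); 26·6 ≡ 1, so inverse 6.
N/29 = 10168; 10168 ≡ 18 (mod 29); 18·21 ≡ 1, so inverse 21.
N/41 = 7192; 7192 ≡ 17 (mod 41); 17·29 ≡ 1, so inverse 29.
k ≡ 3·36859·3 + 16·9512·6 + 3·10168·21 + 12·7192·29 = 4388283.
4388283 mod 294872 = 260075.

260075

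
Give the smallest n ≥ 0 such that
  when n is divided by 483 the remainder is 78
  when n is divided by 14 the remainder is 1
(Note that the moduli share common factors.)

561

gcd(483, 14) = 7 and 7 | (1 − 78), so the pair is consistent; merging gives n ≡ 561 (mod 966), where 966 = lcm(483, 14).
The solution is unique modulo lcm(483, 14) = 966.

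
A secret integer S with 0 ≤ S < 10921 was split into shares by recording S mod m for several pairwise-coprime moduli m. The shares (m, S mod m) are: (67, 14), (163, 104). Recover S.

3364

Combine the congruences pairwise.
From S ≡ 14 (mod 67) write S = 14 + 67t. Substituting into S ≡ 104 (mod 163) gives 67t ≡ 90 (mod 163), and since 67⁻¹ ≡ 73 (mod 163), t ≡ 50. Hence S ≡ 14 + 67·50 = 3364 (mod 10921).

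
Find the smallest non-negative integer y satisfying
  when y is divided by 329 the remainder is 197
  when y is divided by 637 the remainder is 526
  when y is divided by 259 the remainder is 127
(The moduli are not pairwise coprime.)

Combine the congruences pairwise.
gcd(329, 637) = 7 and 7 | (526 − 197), so the pair is consistent; merging gives y ≡ 526 (mod 29939), where 29939 = lcm(329, 637).
gcd(29939, 259) = 7 and 7 | (127 − 526), so the pair is consistent; merging gives y ≡ 778940 (mod 1107743), where 1107743 = lcm(29939, 259).
The solution is unique modulo lcm(329, 637, 259) = 1107743.

778940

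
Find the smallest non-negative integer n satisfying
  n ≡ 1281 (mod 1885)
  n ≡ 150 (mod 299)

gcd(1885, 299) = 13 and 13 | (150 − 1281), so the pair is consistent; merging gives n ≡ 8821 (mod 43355), where 43355 = lcm(1885, 299).
The solution is unique modulo lcm(1885, 299) = 43355.

8821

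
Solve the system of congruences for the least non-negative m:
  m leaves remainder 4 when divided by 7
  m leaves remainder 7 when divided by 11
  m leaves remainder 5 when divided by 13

From m ≡ 4 (mod 7) write m = 4 + 7t. Substituting into m ≡ 7 (mod 11) gives 7t ≡ 3 (mod 11), and since 7⁻¹ ≡ 8 (mod 11), t ≡ 2. Hence m ≡ 4 + 7·2 = 18 (mod 77).
From m ≡ 18 (mod 77) write m = 18 + 77t. Substituting into m ≡ 5 (mod 13) gives 77t ≡ 0 (mod 13), and since 12⁻¹ ≡ 12 (mod 13), t ≡ 0. Hence m ≡ 18 + 77·0 = 18 (mod 1001).

18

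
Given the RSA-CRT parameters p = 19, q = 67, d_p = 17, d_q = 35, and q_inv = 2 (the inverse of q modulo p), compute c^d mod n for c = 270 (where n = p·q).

1202

m₁ = c^(d_p) mod p: c ≡ 4 (mod 19), and 4^17 mod 19 = 5.
m₂ = c^(d_q) mod q: c ≡ 2 (mod 67), and 2^35 mod 67 = 63.
h = q_inv·(m₁ − m₂) mod p = 2·(5 − 63) mod 19 = 17.
m = m₂ + h·q = 63 + 17·67 = 1202.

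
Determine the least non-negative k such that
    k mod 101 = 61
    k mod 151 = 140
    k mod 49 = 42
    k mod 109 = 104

From k ≡ 61 (mod 101) write k = 61 + 101t. Substituting into k ≡ 140 (mod 151) gives 101t ≡ 79 (mod 151), and since 101⁻¹ ≡ 3 (mod 151), t ≡ 86. Hence k ≡ 61 + 101·86 = 8747 (mod 15251).
From k ≡ 8747 (mod 15251) write k = 8747 + 15251t. Substituting into k ≡ 42 (mod 49) gives 15251t ≡ 17 (mod 49), and since 12⁻¹ ≡ 45 (mod 49), t ≡ 30. Hence k ≡ 8747 + 15251·30 = 466277 (mod 747299).
From k ≡ 466277 (mod 747299) write k = 466277 + 747299t. Substituting into k ≡ 104 (mod 109) gives 747299t ≡ 20 (mod 109), and since 104⁻¹ ≡ 87 (mod 109), t ≡ 105. Hence k ≡ 466277 + 747299·105 = 78932672 (mod 81455591).

78932672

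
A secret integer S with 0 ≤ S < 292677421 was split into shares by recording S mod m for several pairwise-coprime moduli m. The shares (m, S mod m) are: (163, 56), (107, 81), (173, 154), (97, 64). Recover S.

78154807

From S ≡ 56 (mod 163) write S = 56 + 163t. Substituting into S ≡ 81 (mod 107) gives 163t ≡ 25 (mod 107), and since 56⁻¹ ≡ 86 (mod 107), t ≡ 10. Hence S ≡ 56 + 163·10 = 1686 (mod 17441).
From S ≡ 1686 (mod 17441) write S = 1686 + 17441t. Substituting into S ≡ 154 (mod 173) gives 17441t ≡ 25 (mod 173), and since 141⁻¹ ≡ 27 (mod 173), t ≡ 156. Hence S ≡ 1686 + 17441·156 = 2722482 (mod 3017293).
From S ≡ 2722482 (mod 3017293) write S = 2722482 + 3017293t. Substituting into S ≡ 64 (mod 97) gives 3017293t ≡ 81 (mod 97), and since 11⁻¹ ≡ 53 (mod 97), t ≡ 25. Hence S ≡ 2722482 + 3017293·25 = 78154807 (mod 292677421).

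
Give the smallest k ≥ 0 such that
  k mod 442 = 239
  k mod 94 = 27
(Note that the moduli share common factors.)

gcd(442, 94) = 2 and 2 | (27 − 239), so the pair is consistent; merging gives k ≡ 9521 (mod 20774), where 20774 = lcm(442, 94).
The solution is unique modulo lcm(442, 94) = 20774.

9521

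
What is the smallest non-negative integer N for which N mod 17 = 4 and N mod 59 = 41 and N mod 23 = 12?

17446

The moduli are pairwise coprime; M = 17·59·23 = 23069.
M/17 = 1357; 1357 ≡ 14 (mod 17); 14·11 ≡ 1, so inverse 11.
M/59 = 391; 391 ≡ 37 (mod 59); 37·8 ≡ 1, so inverse 8.
M/23 = 1003; 1003 ≡ 14 (mod 23); 14·5 ≡ 1, so inverse 5.
N ≡ 4·1357·11 + 41·391·8 + 12·1003·5 = 248136.
248136 mod 23069 = 17446.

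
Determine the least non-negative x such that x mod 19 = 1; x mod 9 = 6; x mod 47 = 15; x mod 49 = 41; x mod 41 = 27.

Combine the congruences pairwise.
From x ≡ 1 (mod 19) write x = 1 + 19t. Substituting into x ≡ 6 (mod 9) gives 19t ≡ 5 (mod 9), and since 1⁻¹ ≡ 1 (mod 9), t ≡ 5. Hence x ≡ 1 + 19·5 = 96 (mod 171).
From x ≡ 96 (mod 171) write x = 96 + 171t. Substituting into x ≡ 15 (mod 47) gives 171t ≡ 13 (mod 47), and since 30⁻¹ ≡ 11 (mod 47), t ≡ 2. Hence x ≡ 96 + 171·2 = 438 (mod 8037).
From x ≡ 438 (mod 8037) write x = 438 + 8037t. Substituting into x ≡ 41 (mod 49) gives 8037t ≡ 44 (mod 49), and since 1⁻¹ ≡ 1 (mod 49), t ≡ 44. Hence x ≡ 438 + 8037·44 = 354066 (mod 393813).
From x ≡ 354066 (mod 393813) write x = 354066 + 393813t. Substituting into x ≡ 27 (mod 41) gives 393813t ≡ 37 (mod 41), and since 8⁻¹ ≡ 36 (mod 41), t ≡ 20. Hence x ≡ 354066 + 393813·20 = 8230326 (mod 16146333).

8230326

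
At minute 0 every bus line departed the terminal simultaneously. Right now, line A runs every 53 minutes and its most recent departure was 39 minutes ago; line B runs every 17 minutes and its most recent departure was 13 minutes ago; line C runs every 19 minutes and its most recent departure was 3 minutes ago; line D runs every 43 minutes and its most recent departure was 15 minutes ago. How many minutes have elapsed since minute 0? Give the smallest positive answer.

571485

The moduli are pairwise coprime; N = 53·17·19·43 = 736117.
N/53 = 13889; 13889 ≡ 3 (mod 53); 3·18 ≡ 1, so inverse 18.
N/17 = 43301; 43301 ≡ 2 (mod 17); 2·9 ≡ 1, so inverse 9.
N/19 = 38743; 38743 ≡ 2 (mod 19); 2·10 ≡ 1, so inverse 10.
N/43 = 17119; 17119 ≡ 5 (mod 43); 5·26 ≡ 1, so inverse 26.
t ≡ 39·13889·18 + 13·43301·9 + 3·38743·10 + 15·17119·26 = 22654995.
22654995 mod 736117 = 571485.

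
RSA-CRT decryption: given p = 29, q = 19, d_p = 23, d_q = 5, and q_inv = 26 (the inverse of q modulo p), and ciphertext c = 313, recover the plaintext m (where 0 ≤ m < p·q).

529

m₁ = c^(d_p) mod p: c ≡ 23 (mod 29), and 23^23 mod 29 = 7.
m₂ = c^(d_q) mod q: c ≡ 9 (mod 19), and 9^5 mod 19 = 16.
h = q_inv·(m₁ − m₂) mod p = 26·(7 − 16) mod 29 = 27.
m = m₂ + h·q = 16 + 27·19 = 529.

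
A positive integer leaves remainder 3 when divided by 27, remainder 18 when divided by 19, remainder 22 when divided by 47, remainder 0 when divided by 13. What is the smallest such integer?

245973

Combine the congruences pairwise.
From a ≡ 3 (mod 27) write a = 3 + 27t. Substituting into a ≡ 18 (mod 19) gives 27t ≡ 15 (mod 19), and since 8⁻¹ ≡ 12 (mod 19), t ≡ 9. Hence a ≡ 3 + 27·9 = 246 (mod 513).
From a ≡ 246 (mod 513) write a = 246 + 513t. Substituting into a ≡ 22 (mod 47) gives 513t ≡ 11 (mod 47), and since 43⁻¹ ≡ 35 (mod 47), t ≡ 9. Hence a ≡ 246 + 513·9 = 4863 (mod 24111).
From a ≡ 4863 (mod 24111) write a = 4863 + 24111t. Substituting into a ≡ 0 (mod 13) gives 24111t ≡ 12 (mod 13), and since 9⁻¹ ≡ 3 (mod 13), t ≡ 10. Hence a ≡ 4863 + 24111·10 = 245973 (mod 313443).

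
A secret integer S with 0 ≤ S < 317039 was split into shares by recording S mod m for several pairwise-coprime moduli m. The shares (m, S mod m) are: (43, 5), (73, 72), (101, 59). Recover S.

152569

From S ≡ 5 (mod 43) write S = 5 + 43t. Substituting into S ≡ 72 (mod 73) gives 43t ≡ 67 (mod 73), and since 43⁻¹ ≡ 17 (mod 73), t ≡ 44. Hence S ≡ 5 + 43·44 = 1897 (mod 3139).
From S ≡ 1897 (mod 3139) write S = 1897 + 3139t. Substituting into S ≡ 59 (mod 101) gives 3139t ≡ 81 (mod 101), and since 8⁻¹ ≡ 38 (mod 101), t ≡ 48. Hence S ≡ 1897 + 3139·48 = 152569 (mod 317039).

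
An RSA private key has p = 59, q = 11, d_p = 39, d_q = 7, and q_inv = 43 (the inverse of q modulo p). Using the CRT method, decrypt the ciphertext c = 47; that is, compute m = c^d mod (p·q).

339

m₁ = c^(d_p) mod p: c ≡ 47 (mod 59), and 47^39 mod 59 = 44.
m₂ = c^(d_q) mod q: c ≡ 3 (mod 11), and 3^7 mod 11 = 9.
h = q_inv·(m₁ − m₂) mod p = 43·(44 − 9) mod 59 = 30.
m = m₂ + h·q = 9 + 30·11 = 339.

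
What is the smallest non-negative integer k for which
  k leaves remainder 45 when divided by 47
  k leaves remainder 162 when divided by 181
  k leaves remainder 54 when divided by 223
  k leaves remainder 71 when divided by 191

The moduli are pairwise coprime; N = 47·181·223·191 = 362338651.
N/47 = 7709333; 7709333 ≡ 17 (mod 47); 17·36 ≡ 1, so inverse 36.
N/181 = 2001871; 2001871 ≡ 11 (mod 181); 11·33 ≡ 1, so inverse 33.
N/223 = 1624837; 1624837 ≡ 59 (mod 223); 59·189 ≡ 1, so inverse 189.
N/191 = 1897061; 1897061 ≡ 49 (mod 191); 49·39 ≡ 1, so inverse 39.
k ≡ 45·7709333·36 + 162·2001871·33 + 54·1624837·189 + 71·1897061·39 = 45027170157.
45027170157 mod 362338651 = 97177433.

97177433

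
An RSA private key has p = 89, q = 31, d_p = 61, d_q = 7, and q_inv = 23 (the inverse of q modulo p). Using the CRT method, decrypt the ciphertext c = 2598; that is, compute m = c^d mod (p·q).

m₁ = c^(d_p) mod p: c ≡ 17 (mod 89), and 17^61 mod 89 = 20.
m₂ = c^(d_q) mod q: c ≡ 25 (mod 31), and 25^7 mod 31 = 25.
h = q_inv·(m₁ − m₂) mod p = 23·(20 − 25) mod 89 = 63.
m = m₂ + h·q = 25 + 63·31 = 1978.

1978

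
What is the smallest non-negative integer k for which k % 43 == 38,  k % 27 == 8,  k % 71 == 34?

33191

The moduli are pairwise coprime; N = 43·27·71 = 82431.
N/43 = 1917; 1917 ≡ 25 (mod 43); 25·31 ≡ 1, so inverse 31.
N/27 = 3053; 3053 ≡ 2 (mod 27); 2·14 ≡ 1, so inverse 14.
N/71 = 1161; 1161 ≡ 25 (mod 71); 25·54 ≡ 1, so inverse 54.
k ≡ 38·1917·31 + 8·3053·14 + 34·1161·54 = 4731758.
4731758 mod 82431 = 33191.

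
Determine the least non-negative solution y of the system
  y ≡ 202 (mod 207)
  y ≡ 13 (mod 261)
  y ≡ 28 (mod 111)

141997

gcd(207, 261) = 9 and 9 | (13 − 202), so the pair is consistent; merging gives y ≡ 3928 (mod 6003), where 6003 = lcm(207, 261).
gcd(6003, 111) = 3 and 3 | (28 − 3928), so the pair is consistent; merging gives y ≡ 141997 (mod 222111), where 222111 = lcm(6003, 111).
The solution is unique modulo lcm(207, 261, 111) = 222111.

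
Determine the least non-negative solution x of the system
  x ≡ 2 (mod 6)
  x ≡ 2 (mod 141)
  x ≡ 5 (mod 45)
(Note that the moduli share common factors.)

Combine the congruences pairwise.
gcd(6, 141) = 3 and 3 | (2 − 2), so the pair is consistent; merging gives x ≡ 2 (mod 282), where 282 = lcm(6, 141).
gcd(282, 45) = 3 and 3 | (5 − 2), so the pair is consistent; merging gives x ≡ 1130 (mod 4230), where 4230 = lcm(282, 45).
The solution is unique modulo lcm(6, 141, 45) = 4230.

1130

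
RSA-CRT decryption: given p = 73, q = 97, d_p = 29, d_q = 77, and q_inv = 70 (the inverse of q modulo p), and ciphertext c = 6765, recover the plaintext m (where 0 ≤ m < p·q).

2187

m₁ = c^(d_p) mod p: c ≡ 49 (mod 73), and 49^29 mod 73 = 70.
m₂ = c^(d_q) mod q: c ≡ 72 (mod 97), and 72^77 mod 97 = 53.
h = q_inv·(m₁ − m₂) mod p = 70·(70 − 53) mod 73 = 22.
m = m₂ + h·q = 53 + 22·97 = 2187.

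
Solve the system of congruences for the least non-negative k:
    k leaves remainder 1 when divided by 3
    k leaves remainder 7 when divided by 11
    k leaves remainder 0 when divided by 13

The moduli are pairwise coprime; N = 3·11·13 = 429.
N/3 = 143; 143 ≡ 2 (mod 3); 2·2 ≡ 1, so inverse 2.
N/11 = 39; 39 ≡ 6 (mod 11); 6·2 ≡ 1, so inverse 2.
N/13 = 33; 33 ≡ 7 (mod 13); 7·2 ≡ 1, so inverse 2.
k ≡ 1·143·2 + 7·39·2 + 0·33·2 = 832.
832 mod 429 = 403.

403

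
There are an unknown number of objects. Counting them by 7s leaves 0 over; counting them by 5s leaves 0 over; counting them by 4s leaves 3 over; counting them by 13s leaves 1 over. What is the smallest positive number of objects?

1015

From N ≡ 0 (mod 7) write N = 0 + 7t. Substituting into N ≡ 0 (mod 5) gives 7t ≡ 0 (mod 5), and since 2⁻¹ ≡ 3 (mod 5), t ≡ 0. Hence N ≡ 0 + 7·0 = 0 (mod 35).
From N ≡ 0 (mod 35) write N = 0 + 35t. Substituting into N ≡ 3 (mod 4) gives 35t ≡ 3 (mod 4), and since 3⁻¹ ≡ 3 (mod 4), t ≡ 1. Hence N ≡ 0 + 35·1 = 35 (mod 140).
From N ≡ 35 (mod 140) write N = 35 + 140t. Substituting into N ≡ 1 (mod 13) gives 140t ≡ 5 (mod 13), and since 10⁻¹ ≡ 4 (mod 13), t ≡ 7. Hence N ≡ 35 + 140·7 = 1015 (mod 1820).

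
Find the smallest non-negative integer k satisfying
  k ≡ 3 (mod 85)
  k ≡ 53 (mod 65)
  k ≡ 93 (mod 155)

gcd(85, 65) = 5 and 5 | (53 − 3), so the pair is consistent; merging gives k ≡ 768 (mod 1105), where 1105 = lcm(85, 65).
gcd(1105, 155) = 5 and 5 | (93 − 768), so the pair is consistent; merging gives k ≡ 6293 (mod 34255), where 34255 = lcm(1105, 155).
The solution is unique modulo lcm(85, 65, 155) = 34255.

6293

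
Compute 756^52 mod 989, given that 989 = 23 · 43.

Mod 23: 756 ≡ 20; by Fermat, exponent reduces to 52 mod 22 = 8; 20^8 ≡ 6 (mod 23).
Mod 43: 756 ≡ 25; by Fermat, exponent reduces to 52 mod 42 = 10; 25^10 ≡ 17 (mod 43).
Combine by CRT: x ≡ 6 (mod 23), x ≡ 17 (mod 43) ⇒ x ≡ 834 (mod 989).

834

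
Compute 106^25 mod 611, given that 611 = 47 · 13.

379

Mod 47: 106 ≡ 12; 12^25 ≡ 3 (mod 47).
Mod 13: 106 ≡ 2; by Fermat, exponent reduces to 25 mod 12 = 1; 2^1 ≡ 2 (mod 13).
Combine by CRT: x ≡ 3 (mod 47), x ≡ 2 (mod 13) ⇒ x ≡ 379 (mod 611).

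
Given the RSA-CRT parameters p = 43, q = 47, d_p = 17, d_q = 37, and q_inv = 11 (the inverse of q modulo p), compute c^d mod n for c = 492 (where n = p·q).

1480

m₁ = c^(d_p) mod p: c ≡ 19 (mod 43), and 19^17 mod 43 = 18.
m₂ = c^(d_q) mod q: c ≡ 22 (mod 47), and 22^37 mod 47 = 23.
h = q_inv·(m₁ − m₂) mod p = 11·(18 − 23) mod 43 = 31.
m = m₂ + h·q = 23 + 31·47 = 1480.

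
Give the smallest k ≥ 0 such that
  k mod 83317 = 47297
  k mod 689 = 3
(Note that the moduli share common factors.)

gcd(83317, 689) = 13 and 13 | (3 − 47297), so the pair is consistent; merging gives k ≡ 2963392 (mod 4415801), where 4415801 = lcm(83317, 689).
The solution is unique modulo lcm(83317, 689) = 4415801.

2963392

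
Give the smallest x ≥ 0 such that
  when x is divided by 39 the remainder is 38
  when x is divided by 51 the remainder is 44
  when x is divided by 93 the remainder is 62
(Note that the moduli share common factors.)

4991

gcd(39, 51) = 3 and 3 | (44 − 38), so the pair is consistent; merging gives x ≡ 350 (mod 663), where 663 = lcm(39, 51).
gcd(663, 93) = 3 and 3 | (62 − 350), so the pair is consistent; merging gives x ≡ 4991 (mod 20553), where 20553 = lcm(663, 93).
The solution is unique modulo lcm(39, 51, 93) = 20553.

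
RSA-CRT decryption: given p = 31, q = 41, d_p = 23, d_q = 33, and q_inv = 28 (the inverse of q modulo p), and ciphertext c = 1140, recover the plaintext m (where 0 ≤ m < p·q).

m₁ = c^(d_p) mod p: c ≡ 24 (mod 31), and 24^23 mod 31 = 21.
m₂ = c^(d_q) mod q: c ≡ 33 (mod 41), and 33^33 mod 41 = 20.
h = q_inv·(m₁ − m₂) mod p = 28·(21 − 20) mod 31 = 28.
m = m₂ + h·q = 20 + 28·41 = 1168.

1168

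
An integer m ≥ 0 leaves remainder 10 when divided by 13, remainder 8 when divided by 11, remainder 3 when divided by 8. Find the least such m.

From m ≡ 10 (mod 13) write m = 10 + 13t. Substituting into m ≡ 8 (mod 11) gives 13t ≡ 9 (mod 11), and since 2⁻¹ ≡ 6 (mod 11), t ≡ 10. Hence m ≡ 10 + 13·10 = 140 (mod 143).
From m ≡ 140 (mod 143) write m = 140 + 143t. Substituting into m ≡ 3 (mod 8) gives 143t ≡ 7 (mod 8), and since 7⁻¹ ≡ 7 (mod 8), t ≡ 1. Hence m ≡ 140 + 143·1 = 283 (mod 1144).

283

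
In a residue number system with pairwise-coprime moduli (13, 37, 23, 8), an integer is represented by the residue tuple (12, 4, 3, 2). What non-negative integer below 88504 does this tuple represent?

58538

From x ≡ 12 (mod 13) write x = 12 + 13t. Substituting into x ≡ 4 (mod 37) gives 13t ≡ 29 (mod 37), and since 13⁻¹ ≡ 20 (mod 37), t ≡ 25. Hence x ≡ 12 + 13·25 = 337 (mod 481).
From x ≡ 337 (mod 481) write x = 337 + 481t. Substituting into x ≡ 3 (mod 23) gives 481t ≡ 11 (mod 23), and since 21⁻¹ ≡ 11 (mod 23), t ≡ 6. Hence x ≡ 337 + 481·6 = 3223 (mod 11063).
From x ≡ 3223 (mod 11063) write x = 3223 + 11063t. Substituting into x ≡ 2 (mod 8) gives 11063t ≡ 3 (mod 8), and since 7⁻¹ ≡ 7 (mod 8), t ≡ 5. Hence x ≡ 3223 + 11063·5 = 58538 (mod 88504).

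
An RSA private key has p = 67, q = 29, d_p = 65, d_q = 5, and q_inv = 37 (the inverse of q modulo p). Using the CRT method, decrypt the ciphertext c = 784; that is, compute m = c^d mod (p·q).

m₁ = c^(d_p) mod p: c ≡ 47 (mod 67), and 47^65 mod 67 = 10.
m₂ = c^(d_q) mod q: c ≡ 1 (mod 29), and 1^5 mod 29 = 1.
h = q_inv·(m₁ − m₂) mod p = 37·(10 − 1) mod 67 = 65.
m = m₂ + h·q = 1 + 65·29 = 1886.

1886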